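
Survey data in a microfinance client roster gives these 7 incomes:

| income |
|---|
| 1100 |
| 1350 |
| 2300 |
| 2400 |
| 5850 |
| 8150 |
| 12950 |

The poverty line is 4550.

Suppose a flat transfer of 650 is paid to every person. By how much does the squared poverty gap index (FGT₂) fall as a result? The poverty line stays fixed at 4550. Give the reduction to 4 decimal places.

0.0875

Before: below the line — 1100, 1350, 2300, 2400; squared poverty gap index (FGT₂) = 0.219625.
After the 650 transfer: below the line — 1750, 2000, 2950, 3050; squared poverty gap index (FGT₂) = 0.132161.
Reduction = 0.219625 − 0.132161 = 0.0875.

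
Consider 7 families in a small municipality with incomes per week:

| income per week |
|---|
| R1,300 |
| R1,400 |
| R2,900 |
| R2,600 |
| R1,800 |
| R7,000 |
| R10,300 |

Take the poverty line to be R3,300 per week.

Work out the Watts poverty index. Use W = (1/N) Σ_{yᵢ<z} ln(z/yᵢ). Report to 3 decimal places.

0.395

Incomes under z: R1,300, R1,400, R1,800, R2,600, R2,900 (q = 5 of N = 7).
Log gaps: ln(3300/1300) = 0.9316; ln(3300/1400) = 0.8575; ln(3300/1800) = 0.6061; ln(3300/2600) = 0.2384; ln(3300/2900) = 0.1292.
W = 2.762767 / 7 = 0.395.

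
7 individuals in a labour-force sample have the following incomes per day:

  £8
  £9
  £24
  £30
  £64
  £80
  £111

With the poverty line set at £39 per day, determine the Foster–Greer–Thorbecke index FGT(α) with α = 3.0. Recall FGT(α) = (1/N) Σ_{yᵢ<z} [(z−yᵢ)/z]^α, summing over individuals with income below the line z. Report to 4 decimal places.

Below the line: £8, £9, £24, £30 (q = 4 of N = 7).
Gap ratios (z−y)/z: (39−8)/39 = 0.7949; (39−9)/39 = 0.7692; (39−24)/39 = 0.3846; (39−30)/39 = 0.2308.
Raised to α = 3.0: 0.50222; 0.45517; 0.05690; 0.01229.
Sum = 1.026568; FGT(3.0) = 1.026568 / 7 = 0.1467.

0.1467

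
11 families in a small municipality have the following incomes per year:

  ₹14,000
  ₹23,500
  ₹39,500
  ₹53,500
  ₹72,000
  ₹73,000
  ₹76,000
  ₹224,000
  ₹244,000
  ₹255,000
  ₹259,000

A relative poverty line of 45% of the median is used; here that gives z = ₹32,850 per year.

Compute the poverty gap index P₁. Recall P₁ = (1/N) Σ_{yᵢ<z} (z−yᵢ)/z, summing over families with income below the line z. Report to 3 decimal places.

Below z: ₹14,000, ₹23,500 (q = 2 of N = 11).
Gap ratios (z−y)/z: (32850−14000)/32850 = 0.5738; (32850−23500)/32850 = 0.2846.
Σ = 0.858447. Dividing by the full population N = 11 gives P₁ = 0.078.

0.078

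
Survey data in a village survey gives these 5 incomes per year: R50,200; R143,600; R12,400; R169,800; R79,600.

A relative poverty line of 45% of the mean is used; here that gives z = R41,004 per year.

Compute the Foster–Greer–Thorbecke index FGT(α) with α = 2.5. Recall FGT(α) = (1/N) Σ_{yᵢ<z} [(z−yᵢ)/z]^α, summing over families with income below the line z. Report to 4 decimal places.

Below the line: R12,400 (q = 1 of N = 5).
Normalized shortfalls: (41004−12400)/41004 = 0.6976.
Raised to α = 2.5: 0.40644.
Sum = 0.406445; FGT(2.5) = 0.406445 / 5 = 0.0813.

0.0813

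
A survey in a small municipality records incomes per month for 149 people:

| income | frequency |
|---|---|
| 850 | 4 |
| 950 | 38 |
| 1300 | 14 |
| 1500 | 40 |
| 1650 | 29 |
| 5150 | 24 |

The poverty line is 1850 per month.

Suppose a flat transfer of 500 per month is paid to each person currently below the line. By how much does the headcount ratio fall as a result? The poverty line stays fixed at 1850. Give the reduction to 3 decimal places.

Before: below the line — 4×850, 38×950, 14×1300, 40×1500, 29×1650; headcount ratio = 0.83893.
After the 500 transfer: below the line — 4×1350, 38×1450, 14×1800; headcount ratio = 0.37584.
Reduction = 0.83893 − 0.37584 = 0.463.

0.463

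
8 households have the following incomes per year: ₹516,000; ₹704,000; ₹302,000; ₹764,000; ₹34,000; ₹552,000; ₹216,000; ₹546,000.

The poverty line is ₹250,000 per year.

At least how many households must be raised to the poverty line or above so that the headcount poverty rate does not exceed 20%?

1

2 of the 8 households are poor, so H = 2/8 = 0.250.
A headcount ratio of at most 20% allows at most ⌊0.20 × 8⌋ = 1 poor households.
So at least 2 − 1 = 1 must be lifted.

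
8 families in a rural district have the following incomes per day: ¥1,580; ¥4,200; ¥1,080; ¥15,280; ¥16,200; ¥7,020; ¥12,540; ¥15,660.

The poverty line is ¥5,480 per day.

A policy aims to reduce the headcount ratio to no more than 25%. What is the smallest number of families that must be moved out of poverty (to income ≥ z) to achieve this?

1

Currently q = 3 of N = 8 are below the line (H = 0.375).
A headcount ratio of at most 25% allows at most ⌊0.25 × 8⌋ = 2 poor families.
So at least 3 − 2 = 1 must be lifted.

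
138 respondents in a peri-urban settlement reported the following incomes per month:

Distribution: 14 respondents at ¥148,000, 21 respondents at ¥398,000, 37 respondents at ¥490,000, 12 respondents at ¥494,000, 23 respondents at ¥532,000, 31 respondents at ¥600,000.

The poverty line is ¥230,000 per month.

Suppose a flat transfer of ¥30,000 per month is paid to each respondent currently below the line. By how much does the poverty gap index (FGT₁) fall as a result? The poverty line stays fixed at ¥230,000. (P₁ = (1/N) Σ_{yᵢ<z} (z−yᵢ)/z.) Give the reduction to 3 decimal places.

Before: below the line — 14×¥148,000; poverty gap index (FGT₁) = 0.03617.
After the ¥30,000 transfer: below the line — 14×¥178,000; poverty gap index (FGT₁) = 0.02294.
Reduction = 0.03617 − 0.02294 = 0.013.

0.013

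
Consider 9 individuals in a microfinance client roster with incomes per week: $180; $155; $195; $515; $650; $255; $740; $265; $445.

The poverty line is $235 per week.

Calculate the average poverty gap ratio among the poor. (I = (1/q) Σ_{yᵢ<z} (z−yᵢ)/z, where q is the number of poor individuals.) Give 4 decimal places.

Poor units: $155, $180, $195 (q = 3 of N = 9).
Shortfall ratios (z−y)/z: 0.3404, 0.2340, 0.1702; sum = 0.744681.
I averages over the q = 3 poor units only: 0.744681 / 3 = 0.2482.

0.2482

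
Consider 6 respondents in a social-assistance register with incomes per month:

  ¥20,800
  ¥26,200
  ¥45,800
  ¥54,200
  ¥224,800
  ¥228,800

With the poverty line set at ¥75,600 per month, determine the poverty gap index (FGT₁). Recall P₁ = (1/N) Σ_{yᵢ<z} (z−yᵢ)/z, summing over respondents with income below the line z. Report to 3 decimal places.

0.343

Poor units: ¥20,800, ¥26,200, ¥45,800, ¥54,200 (q = 4 of N = 6).
Gap ratios (z−y)/z: (75600−20800)/75600 = 0.7249; (75600−26200)/75600 = 0.6534; (75600−45800)/75600 = 0.3942; (75600−54200)/75600 = 0.2831.
Σ = 2.055556. Dividing by the full population N = 6 gives P₁ = 0.343.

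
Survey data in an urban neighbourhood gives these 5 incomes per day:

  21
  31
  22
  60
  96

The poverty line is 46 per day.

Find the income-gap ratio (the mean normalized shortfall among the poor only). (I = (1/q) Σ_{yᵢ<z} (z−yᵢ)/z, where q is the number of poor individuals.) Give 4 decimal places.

Below the line: 21, 22, 31 (q = 3 of N = 5).
Relative gaps: 0.5435, 0.5217, 0.3261; sum = 1.391304.
The income-gap ratio divides by q (the poor only): 1.391304 / 3 = 0.4638.

0.4638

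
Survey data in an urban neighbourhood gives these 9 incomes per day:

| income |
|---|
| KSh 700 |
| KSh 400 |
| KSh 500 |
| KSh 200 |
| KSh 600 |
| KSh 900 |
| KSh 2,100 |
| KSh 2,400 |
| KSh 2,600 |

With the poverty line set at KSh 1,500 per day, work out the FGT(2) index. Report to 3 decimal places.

0.282

Poor units: KSh 200, KSh 400, KSh 500, KSh 600, KSh 700, KSh 900 (q = 6 of N = 9).
Relative gaps: (1500−200)/1500 = 0.8667; (1500−400)/1500 = 0.7333; (1500−500)/1500 = 0.6667; (1500−600)/1500 = 0.6000; (1500−700)/1500 = 0.5333; (1500−900)/1500 = 0.4000.
Squared: 0.7511; 0.5378; 0.4444; 0.3600; 0.2844; 0.1600.
Sum = 2.537778; P₂ = 2.537778 / 9 = 0.282.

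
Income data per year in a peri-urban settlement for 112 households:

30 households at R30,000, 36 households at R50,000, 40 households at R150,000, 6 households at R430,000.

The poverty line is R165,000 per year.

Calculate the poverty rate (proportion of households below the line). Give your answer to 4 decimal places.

0.9464

106 of the 112 households have income below R165,000.
H = 106/112 = 0.9464.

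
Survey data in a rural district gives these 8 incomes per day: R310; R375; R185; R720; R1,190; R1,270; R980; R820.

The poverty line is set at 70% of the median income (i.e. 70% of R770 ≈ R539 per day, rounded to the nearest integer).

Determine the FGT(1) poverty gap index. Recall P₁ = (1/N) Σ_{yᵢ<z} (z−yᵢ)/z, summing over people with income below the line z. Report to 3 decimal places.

Below the line: R185, R310, R375 (q = 3 of N = 8).
Gap ratios (z−y)/z: (539−185)/539 = 0.6568; (539−310)/539 = 0.4249; (539−375)/539 = 0.3043.
Σ = 1.385900. Dividing by the full population N = 8 gives P₁ = 0.173.

0.173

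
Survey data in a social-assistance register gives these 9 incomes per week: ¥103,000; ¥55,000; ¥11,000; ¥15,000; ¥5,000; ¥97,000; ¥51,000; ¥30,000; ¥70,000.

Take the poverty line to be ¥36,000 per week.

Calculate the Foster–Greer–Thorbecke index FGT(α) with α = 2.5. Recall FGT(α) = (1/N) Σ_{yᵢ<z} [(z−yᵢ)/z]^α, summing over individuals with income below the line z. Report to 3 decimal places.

Incomes under z: ¥5,000, ¥11,000, ¥15,000, ¥30,000 (q = 4 of N = 9).
Shortfall ratios: (36000−5000)/36000 = 0.8611; (36000−11000)/36000 = 0.6944; (36000−15000)/36000 = 0.5833; (36000−30000)/36000 = 0.1667.
Raised to α = 2.5: 0.68809; 0.40188; 0.25989; 0.01134.
Sum = 1.361204; FGT(2.5) = 1.361204 / 9 = 0.151.

0.151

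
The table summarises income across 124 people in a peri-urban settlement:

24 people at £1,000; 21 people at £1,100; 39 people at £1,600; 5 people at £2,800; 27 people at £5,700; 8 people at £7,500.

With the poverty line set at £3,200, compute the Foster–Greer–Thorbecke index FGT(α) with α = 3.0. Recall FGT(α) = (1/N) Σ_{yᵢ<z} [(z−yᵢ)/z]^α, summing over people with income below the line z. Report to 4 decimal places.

0.1502

Poor units: 24×£1,000, 21×£1,100, 39×£1,600, 5×£2,800 (q = 89 of N = 124).
Normalized shortfalls: (3200−1000)/3200 = 0.6875 (×24); (3200−1100)/3200 = 0.6562 (×21); (3200−1600)/3200 = 0.5000 (×39); (3200−2800)/3200 = 0.1250 (×5).
Raised to α = 3.0: 0.32495 (×24); 0.28262 (×21); 0.12500 (×39); 0.00195 (×5).
Sum = 18.618683; FGT(3.0) = 18.618683 / 124 = 0.1502.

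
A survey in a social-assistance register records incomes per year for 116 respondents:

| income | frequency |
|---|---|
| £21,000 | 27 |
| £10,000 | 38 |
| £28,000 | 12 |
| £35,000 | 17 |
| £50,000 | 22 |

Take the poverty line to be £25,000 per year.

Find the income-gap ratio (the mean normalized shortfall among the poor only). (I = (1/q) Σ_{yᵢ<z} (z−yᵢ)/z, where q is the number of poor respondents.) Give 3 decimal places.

0.417

Incomes under z: 38×£10,000, 27×£21,000 (q = 65 of N = 116).
Relative gaps: 0.6000 (×38), 0.1600 (×27); sum = 27.120000.
The income-gap ratio divides by q (the poor only): 27.120000 / 65 = 0.417.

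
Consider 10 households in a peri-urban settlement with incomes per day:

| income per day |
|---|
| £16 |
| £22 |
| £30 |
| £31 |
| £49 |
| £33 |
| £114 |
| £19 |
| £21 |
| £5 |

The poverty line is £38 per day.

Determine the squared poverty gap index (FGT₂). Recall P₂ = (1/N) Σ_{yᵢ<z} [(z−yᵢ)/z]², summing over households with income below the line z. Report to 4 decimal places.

Poor units: £5, £16, £19, £21, £22, £30, £31, £33 (q = 8 of N = 10).
Shortfall ratios: (38−5)/38 = 0.8684; (38−16)/38 = 0.5789; (38−19)/38 = 0.5000; (38−21)/38 = 0.4474; (38−22)/38 = 0.4211; (38−30)/38 = 0.2105; (38−31)/38 = 0.1842; (38−33)/38 = 0.1316.
Squared: 0.7542; 0.3352; 0.2500; 0.2001; 0.1773; 0.0443; 0.0339; 0.0173.
Sum = 1.812327; P₂ = 1.812327 / 10 = 0.1812.

0.1812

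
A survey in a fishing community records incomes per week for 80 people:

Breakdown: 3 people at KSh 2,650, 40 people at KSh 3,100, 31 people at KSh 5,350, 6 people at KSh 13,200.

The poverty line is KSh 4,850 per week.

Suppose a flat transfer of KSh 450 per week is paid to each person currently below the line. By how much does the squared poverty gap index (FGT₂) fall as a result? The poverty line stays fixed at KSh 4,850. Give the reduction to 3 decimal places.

0.032

Before: below the line — 3×KSh 2,650, 40×KSh 3,100; squared poverty gap index (FGT₂) = 0.07281.
After the KSh 450 transfer: below the line — 3×KSh 3,100, 40×KSh 3,550; squared poverty gap index (FGT₂) = 0.04081.
Reduction = 0.07281 − 0.04081 = 0.032.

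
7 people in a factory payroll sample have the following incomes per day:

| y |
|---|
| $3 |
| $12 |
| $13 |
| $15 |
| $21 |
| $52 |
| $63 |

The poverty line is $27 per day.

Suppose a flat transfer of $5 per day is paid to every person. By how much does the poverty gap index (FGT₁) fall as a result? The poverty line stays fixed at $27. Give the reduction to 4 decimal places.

Before: below the line — $3, $12, $13, $15, $21; poverty gap index (FGT₁) = 0.375661.
After the $5 transfer: below the line — $8, $17, $18, $20, $26; poverty gap index (FGT₁) = 0.243386.
Reduction = 0.375661 − 0.243386 = 0.1323.

0.1323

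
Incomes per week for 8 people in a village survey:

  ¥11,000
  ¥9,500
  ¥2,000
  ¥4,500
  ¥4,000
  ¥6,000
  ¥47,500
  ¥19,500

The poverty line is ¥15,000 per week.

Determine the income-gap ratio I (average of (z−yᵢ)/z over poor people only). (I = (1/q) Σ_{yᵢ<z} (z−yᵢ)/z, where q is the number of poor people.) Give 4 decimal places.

0.5889

Below the line: ¥2,000, ¥4,000, ¥4,500, ¥6,000, ¥9,500, ¥11,000 (q = 6 of N = 8).
Shortfall ratios (z−y)/z: 0.8667, 0.7333, 0.7000, 0.6000, 0.3667, 0.2667; sum = 3.533333.
I averages over the q = 6 poor units only: 3.533333 / 6 = 0.5889.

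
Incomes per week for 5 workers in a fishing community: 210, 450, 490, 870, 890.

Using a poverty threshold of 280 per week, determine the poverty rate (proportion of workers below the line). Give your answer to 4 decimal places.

1 of the 5 workers have income below 280.
H = 1/5 = 0.2000.

0.2000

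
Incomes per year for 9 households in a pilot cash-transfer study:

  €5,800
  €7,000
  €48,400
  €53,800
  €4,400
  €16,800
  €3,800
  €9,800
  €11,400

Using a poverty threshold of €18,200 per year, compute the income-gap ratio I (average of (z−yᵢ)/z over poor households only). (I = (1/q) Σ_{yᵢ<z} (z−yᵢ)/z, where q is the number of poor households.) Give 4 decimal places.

Below the line: €3,800, €4,400, €5,800, €7,000, €9,800, €11,400, €16,800 (q = 7 of N = 9).
Shortfall ratios (z−y)/z: 0.7912, 0.7582, 0.6813, 0.6154, 0.4615, 0.3736, 0.0769; sum = 3.758242.
The income-gap ratio divides by q (the poor only): 3.758242 / 7 = 0.5369.

0.5369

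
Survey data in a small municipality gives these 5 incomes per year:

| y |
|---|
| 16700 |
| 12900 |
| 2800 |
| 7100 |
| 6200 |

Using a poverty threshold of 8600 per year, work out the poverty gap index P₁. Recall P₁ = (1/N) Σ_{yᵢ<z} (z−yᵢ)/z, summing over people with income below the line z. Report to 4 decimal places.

0.2256

Below the line: 2800, 6200, 7100 (q = 3 of N = 5).
Relative gaps: (8600−2800)/8600 = 0.6744; (8600−6200)/8600 = 0.2791; (8600−7100)/8600 = 0.1744.
Σ = 1.127907. Dividing by the full population N = 5 gives P₁ = 0.2256.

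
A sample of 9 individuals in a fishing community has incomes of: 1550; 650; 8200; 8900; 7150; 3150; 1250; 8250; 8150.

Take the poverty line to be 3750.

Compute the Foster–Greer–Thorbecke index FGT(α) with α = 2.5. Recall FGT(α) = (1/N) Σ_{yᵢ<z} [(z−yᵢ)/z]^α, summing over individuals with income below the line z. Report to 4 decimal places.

0.1398

Incomes under z: 650, 1250, 1550, 3150 (q = 4 of N = 9).
Relative gaps: (3750−650)/3750 = 0.8267; (3750−1250)/3750 = 0.6667; (3750−1550)/3750 = 0.5867; (3750−3150)/3750 = 0.1600.
Raised to α = 2.5: 0.62134; 0.36289; 0.26362; 0.01024.
Sum = 1.258083; FGT(2.5) = 1.258083 / 9 = 0.1398.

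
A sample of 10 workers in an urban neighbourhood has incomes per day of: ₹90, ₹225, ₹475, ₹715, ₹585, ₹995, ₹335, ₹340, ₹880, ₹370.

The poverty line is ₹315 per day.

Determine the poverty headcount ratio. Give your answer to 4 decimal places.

2 of the 10 workers have income below ₹315.
H = 2/10 = 0.2000.

0.2000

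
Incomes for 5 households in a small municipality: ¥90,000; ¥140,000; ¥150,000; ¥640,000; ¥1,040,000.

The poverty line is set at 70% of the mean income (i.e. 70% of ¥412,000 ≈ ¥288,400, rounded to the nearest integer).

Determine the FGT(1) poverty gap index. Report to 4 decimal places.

Incomes under z: ¥90,000, ¥140,000, ¥150,000 (q = 3 of N = 5).
Relative gaps: (288400−90000)/288400 = 0.6879; (288400−140000)/288400 = 0.5146; (288400−150000)/288400 = 0.4799.
Sum of shortfalls = 1.682386; P₁ averages over all N: 1.682386 / 5 = 0.3365.

0.3365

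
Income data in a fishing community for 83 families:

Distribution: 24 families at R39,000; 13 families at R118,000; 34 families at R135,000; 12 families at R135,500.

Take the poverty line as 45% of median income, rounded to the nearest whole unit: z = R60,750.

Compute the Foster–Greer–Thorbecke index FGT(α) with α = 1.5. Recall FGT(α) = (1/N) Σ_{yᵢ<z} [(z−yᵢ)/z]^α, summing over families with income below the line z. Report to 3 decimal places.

Poor units: 24×R39,000 (q = 24 of N = 83).
Shortfall ratios: (60750−39000)/60750 = 0.3580 (×24).
Raised to α = 1.5: 0.21422 (×24).
Sum = 5.141392; FGT(1.5) = 5.141392 / 83 = 0.062.

0.062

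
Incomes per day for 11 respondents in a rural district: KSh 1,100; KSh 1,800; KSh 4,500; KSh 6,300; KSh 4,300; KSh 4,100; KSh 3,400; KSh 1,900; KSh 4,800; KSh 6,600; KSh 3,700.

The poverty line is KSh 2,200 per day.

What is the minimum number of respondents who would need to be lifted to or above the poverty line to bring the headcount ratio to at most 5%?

3

3 of the 11 respondents are poor, so H = 3/11 = 0.273.
A headcount ratio of at most 5% allows at most ⌊0.05 × 11⌋ = 0 poor respondents.
So at least 3 − 0 = 3 must be lifted.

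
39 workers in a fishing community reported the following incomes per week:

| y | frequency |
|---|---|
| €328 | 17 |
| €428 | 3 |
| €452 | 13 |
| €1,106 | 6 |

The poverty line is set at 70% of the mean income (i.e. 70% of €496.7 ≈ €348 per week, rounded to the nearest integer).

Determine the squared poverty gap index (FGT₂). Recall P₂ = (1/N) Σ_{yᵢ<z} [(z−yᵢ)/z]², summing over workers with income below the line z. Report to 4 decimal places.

Below the line: 17×€328 (q = 17 of N = 39).
Shortfall ratios: (348−328)/348 = 0.0575 (×17).
Squared: 0.0033 (×17).
Sum = 0.056150; P₂ = 0.056150 / 39 = 0.0014.

0.0014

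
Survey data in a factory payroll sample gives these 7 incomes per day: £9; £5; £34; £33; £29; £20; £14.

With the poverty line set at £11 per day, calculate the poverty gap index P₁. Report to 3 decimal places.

Poor units: £5, £9 (q = 2 of N = 7).
Gap ratios (z−y)/z: (11−5)/11 = 0.5455; (11−9)/11 = 0.1818.
Σ = 0.727273. Dividing by the full population N = 7 gives P₁ = 0.104.

0.104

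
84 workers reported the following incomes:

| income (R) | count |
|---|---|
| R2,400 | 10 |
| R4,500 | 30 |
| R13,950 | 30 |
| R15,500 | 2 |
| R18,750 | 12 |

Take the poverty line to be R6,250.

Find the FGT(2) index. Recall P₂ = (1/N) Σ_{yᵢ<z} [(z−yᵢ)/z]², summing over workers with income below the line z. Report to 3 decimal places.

0.073

Below the line: 10×R2,400, 30×R4,500 (q = 40 of N = 84).
Shortfall ratios: (6250−2400)/6250 = 0.6160 (×10); (6250−4500)/6250 = 0.2800 (×30).
Squared: 0.3795 (×10); 0.0784 (×30).
Sum = 6.146560; P₂ = 6.146560 / 84 = 0.073.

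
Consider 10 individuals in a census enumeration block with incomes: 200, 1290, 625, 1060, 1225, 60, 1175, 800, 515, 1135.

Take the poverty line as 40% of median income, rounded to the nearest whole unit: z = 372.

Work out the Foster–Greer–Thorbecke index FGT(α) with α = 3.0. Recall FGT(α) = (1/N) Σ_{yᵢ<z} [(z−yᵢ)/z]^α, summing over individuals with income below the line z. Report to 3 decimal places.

0.069

Below the line: 60, 200 (q = 2 of N = 10).
Normalized shortfalls: (372−60)/372 = 0.8387; (372−200)/372 = 0.4624.
Raised to α = 3.0: 0.58998; 0.09885.
Sum = 0.688822; FGT(3.0) = 0.688822 / 10 = 0.069.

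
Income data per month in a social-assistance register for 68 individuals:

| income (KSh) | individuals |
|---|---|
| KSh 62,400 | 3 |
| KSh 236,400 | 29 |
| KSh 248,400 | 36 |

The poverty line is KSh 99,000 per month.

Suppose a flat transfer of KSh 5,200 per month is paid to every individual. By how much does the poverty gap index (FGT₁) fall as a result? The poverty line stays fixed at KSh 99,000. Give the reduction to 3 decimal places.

Before: below the line — 3×KSh 62,400; poverty gap index (FGT₁) = 0.01631.
After the KSh 5,200 transfer: below the line — 3×KSh 67,600; poverty gap index (FGT₁) = 0.01399.
Reduction = 0.01631 − 0.01399 = 0.002.

0.002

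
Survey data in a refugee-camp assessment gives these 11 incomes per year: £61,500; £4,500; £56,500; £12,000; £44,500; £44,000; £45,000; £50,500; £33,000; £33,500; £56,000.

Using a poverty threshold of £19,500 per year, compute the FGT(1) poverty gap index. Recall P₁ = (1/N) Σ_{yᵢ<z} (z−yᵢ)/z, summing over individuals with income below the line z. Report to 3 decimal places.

Below the line: £4,500, £12,000 (q = 2 of N = 11).
Shortfall ratios: (19500−4500)/19500 = 0.7692; (19500−12000)/19500 = 0.3846.
Σ = 1.153846. Dividing by the full population N = 11 gives P₁ = 0.105.

0.105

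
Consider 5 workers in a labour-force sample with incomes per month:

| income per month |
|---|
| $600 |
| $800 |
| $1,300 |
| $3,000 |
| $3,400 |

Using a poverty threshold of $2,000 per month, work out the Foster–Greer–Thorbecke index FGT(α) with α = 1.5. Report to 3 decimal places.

Incomes under z: $600, $800, $1,300 (q = 3 of N = 5).
Normalized shortfalls: (2000−600)/2000 = 0.7000; (2000−800)/2000 = 0.6000; (2000−1300)/2000 = 0.3500.
Raised to α = 1.5: 0.58566; 0.46476; 0.20706.
Sum = 1.257483; FGT(1.5) = 1.257483 / 5 = 0.251.

0.251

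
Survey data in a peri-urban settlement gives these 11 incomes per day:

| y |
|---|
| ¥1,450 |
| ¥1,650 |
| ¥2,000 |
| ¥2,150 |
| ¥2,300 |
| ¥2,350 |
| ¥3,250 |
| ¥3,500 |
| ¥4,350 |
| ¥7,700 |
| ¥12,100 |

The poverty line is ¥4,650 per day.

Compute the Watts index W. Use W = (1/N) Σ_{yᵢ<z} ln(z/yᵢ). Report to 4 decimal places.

0.5374

Below z: ¥1,450, ¥1,650, ¥2,000, ¥2,150, ¥2,300, ¥2,350, ¥3,250, ¥3,500, ¥4,350 (q = 9 of N = 11).
Log gaps: ln(4650/1450) = 1.1653; ln(4650/1650) = 1.0361; ln(4650/2000) = 0.8437; ln(4650/2150) = 0.7714; ln(4650/2300) = 0.7040; ln(4650/2350) = 0.6825; ln(4650/3250) = 0.3582; ln(4650/3500) = 0.2841; ln(4650/4350) = 0.0667.
W = 5.911933 / 11 = 0.5374.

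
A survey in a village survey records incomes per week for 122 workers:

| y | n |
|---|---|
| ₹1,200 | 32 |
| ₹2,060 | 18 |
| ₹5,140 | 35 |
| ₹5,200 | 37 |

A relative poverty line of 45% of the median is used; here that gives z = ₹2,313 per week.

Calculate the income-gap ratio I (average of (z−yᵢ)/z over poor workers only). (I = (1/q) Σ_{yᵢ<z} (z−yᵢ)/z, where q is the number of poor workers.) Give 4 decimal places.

0.3473

Below the line: 32×₹1,200, 18×₹2,060 (q = 50 of N = 122).
Shortfall ratios (z−y)/z: 0.4812 (×32), 0.1094 (×18); sum = 17.367056.
I averages over the q = 50 poor units only: 17.367056 / 50 = 0.3473.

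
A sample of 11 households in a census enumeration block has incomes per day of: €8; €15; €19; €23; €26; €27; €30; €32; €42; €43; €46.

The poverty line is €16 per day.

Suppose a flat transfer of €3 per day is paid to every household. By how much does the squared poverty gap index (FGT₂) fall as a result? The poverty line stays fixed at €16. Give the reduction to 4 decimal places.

Before: below the line — €8, €15; squared poverty gap index (FGT₂) = 0.023082.
After the €3 transfer: below the line — €11; squared poverty gap index (FGT₂) = 0.008878.
Reduction = 0.023082 − 0.008878 = 0.0142.

0.0142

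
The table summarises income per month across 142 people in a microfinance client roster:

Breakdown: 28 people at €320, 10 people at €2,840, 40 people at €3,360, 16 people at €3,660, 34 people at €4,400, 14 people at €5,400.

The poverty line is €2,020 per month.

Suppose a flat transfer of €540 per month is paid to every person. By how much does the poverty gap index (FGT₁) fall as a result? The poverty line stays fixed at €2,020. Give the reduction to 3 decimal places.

0.053

Before: below the line — 28×€320; poverty gap index (FGT₁) = 0.16595.
After the €540 transfer: below the line — 28×€860; poverty gap index (FGT₁) = 0.11323.
Reduction = 0.16595 − 0.11323 = 0.053.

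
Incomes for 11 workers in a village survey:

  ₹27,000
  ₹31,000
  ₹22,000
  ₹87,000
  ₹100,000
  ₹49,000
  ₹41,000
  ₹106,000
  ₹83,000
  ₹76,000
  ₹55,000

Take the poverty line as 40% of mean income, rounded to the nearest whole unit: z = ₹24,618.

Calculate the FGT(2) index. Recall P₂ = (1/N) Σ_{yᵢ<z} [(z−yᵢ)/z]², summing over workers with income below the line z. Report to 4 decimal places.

Incomes under z: ₹22,000 (q = 1 of N = 11).
Gap ratios (z−y)/z: (24618−22000)/24618 = 0.1063.
Squared: 0.0113.
Sum = 0.011309; P₂ = 0.011309 / 11 = 0.0010.

0.0010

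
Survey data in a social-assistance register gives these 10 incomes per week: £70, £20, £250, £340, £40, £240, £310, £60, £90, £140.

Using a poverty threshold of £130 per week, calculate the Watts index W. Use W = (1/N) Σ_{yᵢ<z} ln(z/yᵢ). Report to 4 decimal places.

Poor units: £20, £40, £60, £70, £90 (q = 5 of N = 10).
ln(z/y) terms: ln(130/20) = 1.8718; ln(130/40) = 1.1787; ln(130/60) = 0.7732; ln(130/70) = 0.6190; ln(130/90) = 0.3677.
W = 4.810411 / 10 = 0.4810.

0.4810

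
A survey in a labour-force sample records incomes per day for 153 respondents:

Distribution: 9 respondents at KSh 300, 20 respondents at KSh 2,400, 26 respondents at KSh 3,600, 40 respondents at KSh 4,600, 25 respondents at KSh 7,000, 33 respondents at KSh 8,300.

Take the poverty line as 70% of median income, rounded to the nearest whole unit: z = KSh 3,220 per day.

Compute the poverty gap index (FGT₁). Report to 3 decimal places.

0.087

Below z: 9×KSh 300, 20×KSh 2,400 (q = 29 of N = 153).
Relative gaps: (3220−300)/3220 = 0.9068 (×9); (3220−2400)/3220 = 0.2547 (×20).
Σ = 13.254658. Dividing by the full population N = 153 gives P₁ = 0.087.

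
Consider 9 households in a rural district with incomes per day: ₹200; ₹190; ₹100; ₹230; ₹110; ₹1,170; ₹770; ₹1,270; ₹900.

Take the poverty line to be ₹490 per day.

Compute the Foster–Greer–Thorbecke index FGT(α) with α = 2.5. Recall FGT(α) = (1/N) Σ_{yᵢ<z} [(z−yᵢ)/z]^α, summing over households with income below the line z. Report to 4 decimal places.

Below z: ₹100, ₹110, ₹190, ₹200, ₹230 (q = 5 of N = 9).
Gap ratios (z−y)/z: (490−100)/490 = 0.7959; (490−110)/490 = 0.7755; (490−190)/490 = 0.6122; (490−200)/490 = 0.5918; (490−230)/490 = 0.5306.
Raised to α = 2.5: 0.56516; 0.52963; 0.29330; 0.26947; 0.20509.
Sum = 1.862642; FGT(2.5) = 1.862642 / 9 = 0.2070.

0.2070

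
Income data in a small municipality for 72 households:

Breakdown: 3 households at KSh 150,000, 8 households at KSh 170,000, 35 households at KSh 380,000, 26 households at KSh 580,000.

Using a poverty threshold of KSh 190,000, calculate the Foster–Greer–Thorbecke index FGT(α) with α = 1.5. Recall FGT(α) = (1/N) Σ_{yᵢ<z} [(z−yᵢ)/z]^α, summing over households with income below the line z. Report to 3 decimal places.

Incomes under z: 3×KSh 150,000, 8×KSh 170,000 (q = 11 of N = 72).
Normalized shortfalls: (190000−150000)/190000 = 0.2105 (×3); (190000−170000)/190000 = 0.1053 (×8).
Raised to α = 1.5: 0.09660 (×3); 0.03415 (×8).
Sum = 0.563003; FGT(1.5) = 0.563003 / 72 = 0.008.

0.008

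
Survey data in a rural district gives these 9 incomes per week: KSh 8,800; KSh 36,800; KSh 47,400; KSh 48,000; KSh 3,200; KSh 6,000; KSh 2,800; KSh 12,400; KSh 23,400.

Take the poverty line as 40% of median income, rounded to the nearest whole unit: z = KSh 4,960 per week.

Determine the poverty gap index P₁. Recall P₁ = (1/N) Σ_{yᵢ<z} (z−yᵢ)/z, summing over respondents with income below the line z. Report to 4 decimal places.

0.0878

Incomes under z: KSh 2,800, KSh 3,200 (q = 2 of N = 9).
Gap ratios (z−y)/z: (4960−2800)/4960 = 0.4355; (4960−3200)/4960 = 0.3548.
Sum of shortfalls = 0.790323; P₁ averages over all N: 0.790323 / 9 = 0.0878.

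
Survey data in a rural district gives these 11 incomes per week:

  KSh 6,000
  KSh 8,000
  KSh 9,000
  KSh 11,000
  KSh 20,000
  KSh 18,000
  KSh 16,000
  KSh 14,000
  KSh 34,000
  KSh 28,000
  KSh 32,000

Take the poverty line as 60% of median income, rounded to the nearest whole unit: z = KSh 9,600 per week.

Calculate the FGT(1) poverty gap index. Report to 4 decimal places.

Incomes under z: KSh 6,000, KSh 8,000, KSh 9,000 (q = 3 of N = 11).
Relative gaps: (9600−6000)/9600 = 0.3750; (9600−8000)/9600 = 0.1667; (9600−9000)/9600 = 0.0625.
Σ = 0.604167. Dividing by the full population N = 11 gives P₁ = 0.0549.

0.0549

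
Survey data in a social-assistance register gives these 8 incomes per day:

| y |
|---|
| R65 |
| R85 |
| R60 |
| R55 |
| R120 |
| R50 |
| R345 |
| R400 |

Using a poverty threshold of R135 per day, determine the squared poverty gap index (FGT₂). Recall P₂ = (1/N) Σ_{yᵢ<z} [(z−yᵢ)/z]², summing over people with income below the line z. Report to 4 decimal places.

Below the line: R50, R55, R60, R65, R85, R120 (q = 6 of N = 8).
Relative gaps: (135−50)/135 = 0.6296; (135−55)/135 = 0.5926; (135−60)/135 = 0.5556; (135−65)/135 = 0.5185; (135−85)/135 = 0.3704; (135−120)/135 = 0.1111.
Squared: 0.3964; 0.3512; 0.3086; 0.2689; 0.1372; 0.0123.
Sum = 1.474623; P₂ = 1.474623 / 8 = 0.1843.

0.1843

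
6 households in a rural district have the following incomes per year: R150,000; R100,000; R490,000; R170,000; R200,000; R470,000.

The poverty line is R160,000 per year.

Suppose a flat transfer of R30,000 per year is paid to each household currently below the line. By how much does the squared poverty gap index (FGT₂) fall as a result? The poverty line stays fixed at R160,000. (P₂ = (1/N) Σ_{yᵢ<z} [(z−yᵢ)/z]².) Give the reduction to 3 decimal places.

Before: below the line — R100,000, R150,000; squared poverty gap index (FGT₂) = 0.02409.
After the R30,000 transfer: below the line — R130,000; squared poverty gap index (FGT₂) = 0.00586.
Reduction = 0.02409 − 0.00586 = 0.018.

0.018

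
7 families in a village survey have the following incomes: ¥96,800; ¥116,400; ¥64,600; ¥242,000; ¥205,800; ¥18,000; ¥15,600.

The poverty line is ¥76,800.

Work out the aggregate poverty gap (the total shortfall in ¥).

Below the line: ¥15,600, ¥18,000, ¥64,600 (q = 3 of N = 7).
Individual gaps: 76800−15600 = 61200; 76800−18000 = 58800; 76800−64600 = 12200.
Aggregate gap = ¥132,200.

¥132,200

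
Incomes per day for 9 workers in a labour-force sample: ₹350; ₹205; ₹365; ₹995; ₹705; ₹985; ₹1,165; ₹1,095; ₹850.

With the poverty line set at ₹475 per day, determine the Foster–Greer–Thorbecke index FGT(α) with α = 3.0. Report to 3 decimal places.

Poor units: ₹205, ₹350, ₹365 (q = 3 of N = 9).
Relative gaps: (475−205)/475 = 0.5684; (475−350)/475 = 0.2632; (475−365)/475 = 0.2316.
Raised to α = 3.0: 0.18366; 0.01822; 0.01242.
Sum = 0.214302; FGT(3.0) = 0.214302 / 9 = 0.024.

0.024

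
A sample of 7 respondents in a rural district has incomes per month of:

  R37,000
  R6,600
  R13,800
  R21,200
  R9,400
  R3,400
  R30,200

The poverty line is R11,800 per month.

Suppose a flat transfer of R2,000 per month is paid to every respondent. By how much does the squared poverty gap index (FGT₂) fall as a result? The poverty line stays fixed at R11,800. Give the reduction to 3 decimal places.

Before: below the line — R3,400, R6,600, R9,400; squared poverty gap index (FGT₂) = 0.10605.
After the R2,000 transfer: below the line — R5,400, R8,600, R11,400; squared poverty gap index (FGT₂) = 0.05269.
Reduction = 0.10605 − 0.05269 = 0.053.

0.053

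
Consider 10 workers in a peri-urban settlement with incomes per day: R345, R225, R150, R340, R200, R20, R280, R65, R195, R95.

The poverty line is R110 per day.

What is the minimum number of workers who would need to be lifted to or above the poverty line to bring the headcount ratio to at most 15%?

3 of the 10 workers are poor, so H = 3/10 = 0.300.
A headcount ratio of at most 15% allows at most ⌊0.15 × 10⌋ = 1 poor workers.
So at least 3 − 1 = 2 must be lifted.

2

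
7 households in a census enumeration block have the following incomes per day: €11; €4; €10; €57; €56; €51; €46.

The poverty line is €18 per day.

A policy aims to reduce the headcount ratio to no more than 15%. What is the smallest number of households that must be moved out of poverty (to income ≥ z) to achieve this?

2

Currently q = 3 of N = 7 are below the line (H = 0.429).
A headcount ratio of at most 15% allows at most ⌊0.15 × 7⌋ = 1 poor households.
So at least 3 − 1 = 2 must be lifted.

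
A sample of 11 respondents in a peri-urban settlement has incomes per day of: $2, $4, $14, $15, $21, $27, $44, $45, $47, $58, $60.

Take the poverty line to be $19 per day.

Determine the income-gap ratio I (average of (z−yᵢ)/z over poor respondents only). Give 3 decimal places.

0.539

Poor units: $2, $4, $14, $15 (q = 4 of N = 11).
Shortfall ratios (z−y)/z: 0.8947, 0.7895, 0.2632, 0.2105; sum = 2.157895.
I averages over the q = 4 poor units only: 2.157895 / 4 = 0.539.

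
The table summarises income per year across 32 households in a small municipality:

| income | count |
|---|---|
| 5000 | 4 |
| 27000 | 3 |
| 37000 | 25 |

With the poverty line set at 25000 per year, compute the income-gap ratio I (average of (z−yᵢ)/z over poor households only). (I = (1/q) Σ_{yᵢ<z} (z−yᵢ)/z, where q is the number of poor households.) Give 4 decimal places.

0.8000

Incomes under z: 4×5000 (q = 4 of N = 32).
Relative gaps: 0.8000 (×4); sum = 3.200000.
The income-gap ratio divides by q (the poor only): 3.200000 / 4 = 0.8000.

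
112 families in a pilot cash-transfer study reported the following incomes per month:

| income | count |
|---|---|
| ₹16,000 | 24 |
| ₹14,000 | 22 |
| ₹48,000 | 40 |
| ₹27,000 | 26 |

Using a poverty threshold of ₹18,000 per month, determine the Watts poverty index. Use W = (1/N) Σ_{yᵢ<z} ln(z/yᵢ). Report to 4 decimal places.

0.0746

Incomes under z: 22×₹14,000, 24×₹16,000 (q = 46 of N = 112).
Log gaps: ln(18000/14000) = 0.2513 (×22); ln(18000/16000) = 0.1178 (×24).
W = 8.355710 / 112 = 0.0746.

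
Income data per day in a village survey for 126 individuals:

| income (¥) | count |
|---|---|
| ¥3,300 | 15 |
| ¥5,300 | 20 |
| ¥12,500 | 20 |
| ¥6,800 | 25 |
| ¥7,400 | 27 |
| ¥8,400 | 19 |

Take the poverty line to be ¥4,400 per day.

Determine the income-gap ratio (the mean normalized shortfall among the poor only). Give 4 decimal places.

Poor units: 15×¥3,300 (q = 15 of N = 126).
Shortfall ratios (z−y)/z: 0.2500 (×15); sum = 3.750000.
The income-gap ratio divides by q (the poor only): 3.750000 / 15 = 0.2500.

0.2500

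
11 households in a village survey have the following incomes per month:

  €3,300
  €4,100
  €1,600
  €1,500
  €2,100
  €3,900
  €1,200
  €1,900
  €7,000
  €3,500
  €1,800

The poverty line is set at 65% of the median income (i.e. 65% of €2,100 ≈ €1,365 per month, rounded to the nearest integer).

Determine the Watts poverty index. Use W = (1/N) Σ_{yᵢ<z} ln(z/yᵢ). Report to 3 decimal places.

0.012

Below z: €1,200 (q = 1 of N = 11).
Log shortfalls: ln(1365/1200) = 0.1288.
W = 0.128833 / 11 = 0.012.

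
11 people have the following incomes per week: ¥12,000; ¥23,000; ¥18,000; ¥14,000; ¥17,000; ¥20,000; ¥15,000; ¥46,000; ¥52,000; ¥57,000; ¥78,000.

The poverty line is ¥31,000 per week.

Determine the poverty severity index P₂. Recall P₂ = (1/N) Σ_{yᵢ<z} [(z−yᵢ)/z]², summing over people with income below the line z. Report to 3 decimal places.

0.138

Poor units: ¥12,000, ¥14,000, ¥15,000, ¥17,000, ¥18,000, ¥20,000, ¥23,000 (q = 7 of N = 11).
Normalized shortfalls: (31000−12000)/31000 = 0.6129; (31000−14000)/31000 = 0.5484; (31000−15000)/31000 = 0.5161; (31000−17000)/31000 = 0.4516; (31000−18000)/31000 = 0.4194; (31000−20000)/31000 = 0.3548; (31000−23000)/31000 = 0.2581.
Squared: 0.3757; 0.3007; 0.2664; 0.2040; 0.1759; 0.1259; 0.0666.
Sum = 1.515088; P₂ = 1.515088 / 11 = 0.138.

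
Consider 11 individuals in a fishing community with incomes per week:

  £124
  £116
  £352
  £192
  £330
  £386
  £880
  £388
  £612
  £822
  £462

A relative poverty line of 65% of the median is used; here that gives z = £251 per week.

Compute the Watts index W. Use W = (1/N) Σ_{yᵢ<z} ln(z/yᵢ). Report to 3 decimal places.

Poor units: £116, £124, £192 (q = 3 of N = 11).
Log shortfalls: ln(251/116) = 0.7719; ln(251/124) = 0.7052; ln(251/192) = 0.2680.
W = 1.744992 / 11 = 0.159.

0.159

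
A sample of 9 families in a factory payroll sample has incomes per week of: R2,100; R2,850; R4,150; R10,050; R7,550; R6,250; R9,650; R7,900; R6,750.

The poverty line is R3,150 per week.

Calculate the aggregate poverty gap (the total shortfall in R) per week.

Poor units: R2,100, R2,850 (q = 2 of N = 9).
Individual gaps: 3150−2100 = 1050; 3150−2850 = 300.
Aggregate gap = R1,350.

R1,350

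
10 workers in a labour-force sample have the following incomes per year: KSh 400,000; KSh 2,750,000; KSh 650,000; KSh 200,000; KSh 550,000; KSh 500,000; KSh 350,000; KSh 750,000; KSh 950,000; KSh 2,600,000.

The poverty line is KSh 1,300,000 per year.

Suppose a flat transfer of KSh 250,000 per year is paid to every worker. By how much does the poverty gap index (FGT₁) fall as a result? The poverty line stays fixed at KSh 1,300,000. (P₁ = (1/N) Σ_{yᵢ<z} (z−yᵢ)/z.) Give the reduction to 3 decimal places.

0.154

Before: below the line — KSh 200,000, KSh 350,000, KSh 400,000, KSh 500,000, KSh 550,000, KSh 650,000, KSh 750,000, KSh 950,000; poverty gap index (FGT₁) = 0.46538.
After the KSh 250,000 transfer: below the line — KSh 450,000, KSh 600,000, KSh 650,000, KSh 750,000, KSh 800,000, KSh 900,000, KSh 1,000,000, KSh 1,200,000; poverty gap index (FGT₁) = 0.31154.
Reduction = 0.46538 − 0.31154 = 0.154.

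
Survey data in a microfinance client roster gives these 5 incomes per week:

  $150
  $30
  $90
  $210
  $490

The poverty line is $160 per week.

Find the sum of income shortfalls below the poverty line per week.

$210

Incomes under z: $30, $90, $150 (q = 3 of N = 5).
Individual gaps: 160−30 = 130; 160−90 = 70; 160−150 = 10.
Aggregate gap = $210.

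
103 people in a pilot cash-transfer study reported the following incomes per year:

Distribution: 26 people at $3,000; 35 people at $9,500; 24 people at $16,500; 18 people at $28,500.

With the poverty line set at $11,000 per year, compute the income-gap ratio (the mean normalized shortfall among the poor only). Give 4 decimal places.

0.3882

Below z: 26×$3,000, 35×$9,500 (q = 61 of N = 103).
Relative gaps: 0.7273 (×26), 0.1364 (×35); sum = 23.681818.
I averages over the q = 61 poor units only: 23.681818 / 61 = 0.3882.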